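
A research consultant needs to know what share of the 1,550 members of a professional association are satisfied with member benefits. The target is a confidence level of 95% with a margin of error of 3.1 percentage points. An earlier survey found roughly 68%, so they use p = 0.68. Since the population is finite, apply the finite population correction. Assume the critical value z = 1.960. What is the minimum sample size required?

558

Unadjusted: n₀ = 1.960² × 0.68 × 0.32 / 0.031² ≈ 869.86, so n₀ = 870.
Finite population correction with N = 1,550: n = n₀ / (1 + (n₀−1)/N) = 870 / (1 + 869/1550) = 870 / 1.5606 ≈ 557.46.
Rounding up, n = 558.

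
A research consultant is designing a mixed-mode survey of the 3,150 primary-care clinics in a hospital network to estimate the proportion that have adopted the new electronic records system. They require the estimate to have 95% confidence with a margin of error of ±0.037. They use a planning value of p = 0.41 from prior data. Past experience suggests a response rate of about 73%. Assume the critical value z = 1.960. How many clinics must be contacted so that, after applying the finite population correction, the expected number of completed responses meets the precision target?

Completed interviews needed (unadjusted): n₀ = 1.960² × 0.2419 / 0.037² ≈ 678.80 → 679.
FPC for N = 3,150: n = 679 / (1 + 678/3150) = 679 / 1.2152 ≈ 558.74 → 559.
At a 73% response rate, contacts needed = 559 / 0.73 ≈ 765.75 → 766.

766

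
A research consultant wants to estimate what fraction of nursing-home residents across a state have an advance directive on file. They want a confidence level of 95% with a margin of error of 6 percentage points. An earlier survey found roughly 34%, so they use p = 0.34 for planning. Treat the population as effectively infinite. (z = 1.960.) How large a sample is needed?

240

With p = 0.34, p(1−p) = 0.2244.
n = z²·p(1−p)/E² = 1.960² × 0.2244 / 0.060² = 3.8416 × 0.2244 / 0.003600 ≈ 239.46.
Rounding up gives n = 240.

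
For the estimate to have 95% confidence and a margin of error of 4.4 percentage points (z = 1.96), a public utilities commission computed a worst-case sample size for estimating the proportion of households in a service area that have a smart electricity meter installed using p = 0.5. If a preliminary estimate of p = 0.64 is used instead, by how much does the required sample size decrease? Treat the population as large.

Conservative (p = 0.5): n = 1.96² × 0.25 / 0.044² ≈ 496.07 → 497.
Using p = 0.64: p(1−p) = 0.2304, so n = 1.96² × 0.2304 / 0.044² ≈ 457.18 → 458.
Reduction: 497 − 458 = 39.

39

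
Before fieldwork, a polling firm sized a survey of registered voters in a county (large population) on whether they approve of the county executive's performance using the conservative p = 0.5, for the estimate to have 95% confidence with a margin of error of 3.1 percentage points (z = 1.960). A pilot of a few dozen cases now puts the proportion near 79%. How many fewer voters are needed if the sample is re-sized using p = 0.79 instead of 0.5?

Conservative (p = 0.5): n = 1.960² × 0.25 / 0.031² ≈ 999.38 → 1000.
Using p = 0.79: p(1−p) = 0.1659, so n = 1.960² × 0.1659 / 0.031² ≈ 663.19 → 664.
Reduction: 1000 − 664 = 336.

336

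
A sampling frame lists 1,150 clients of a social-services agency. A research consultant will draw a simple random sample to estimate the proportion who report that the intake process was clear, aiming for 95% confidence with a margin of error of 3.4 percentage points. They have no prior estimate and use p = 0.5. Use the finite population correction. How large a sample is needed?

For 95% confidence, z = 1.960.
Unadjusted: n₀ = 1.960² × 0.50 × 0.50 / 0.034² ≈ 830.80, so n₀ = 831.
Finite population correction with N = 1,150: n = n₀ / (1 + (n₀−1)/N) = 831 / (1 + 830/1150) = 831 / 1.7217 ≈ 482.65.
Rounding up, n = 483.

483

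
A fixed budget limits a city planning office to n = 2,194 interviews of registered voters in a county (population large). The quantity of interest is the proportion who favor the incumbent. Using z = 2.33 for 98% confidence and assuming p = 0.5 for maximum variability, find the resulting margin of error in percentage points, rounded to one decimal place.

SE(p̂) = √[p(1−p)/n] = √[0.2500/2194] = 0.01067.
E = z × SE = 2.33 × 0.01067 = 0.02487, or 2.5 percentage points.

2.5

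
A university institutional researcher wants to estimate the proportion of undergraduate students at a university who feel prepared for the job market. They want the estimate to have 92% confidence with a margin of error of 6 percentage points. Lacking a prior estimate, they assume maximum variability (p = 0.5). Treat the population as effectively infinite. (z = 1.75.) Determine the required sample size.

With p = 0.5, p(1−p) = 0.25.
n = z²·p(1−p)/E² = 1.75² × 0.2500 / 0.060² = 3.0625 × 0.2500 / 0.003600 ≈ 212.67.
Rounding up gives n = 213.

213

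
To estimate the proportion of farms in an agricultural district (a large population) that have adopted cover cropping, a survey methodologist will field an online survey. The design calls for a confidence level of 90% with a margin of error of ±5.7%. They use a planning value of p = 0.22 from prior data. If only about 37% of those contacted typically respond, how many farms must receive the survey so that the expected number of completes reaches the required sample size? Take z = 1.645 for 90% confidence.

387

Completed interviews needed: n₀ = 1.645² × 0.1716 / 0.057² ≈ 142.92 → 143.
At a 37% response rate, contacts needed = 143 / 0.37 ≈ 386.49 → 387.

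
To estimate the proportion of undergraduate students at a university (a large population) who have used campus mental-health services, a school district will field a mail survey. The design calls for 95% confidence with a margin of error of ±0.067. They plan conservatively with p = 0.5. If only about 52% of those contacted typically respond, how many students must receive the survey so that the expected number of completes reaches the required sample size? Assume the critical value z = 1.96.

412

Completed interviews needed: n₀ = 1.96² × 0.2500 / 0.067² ≈ 213.95 → 214.
At a 52% response rate, contacts needed = 214 / 0.52 ≈ 411.54 → 412.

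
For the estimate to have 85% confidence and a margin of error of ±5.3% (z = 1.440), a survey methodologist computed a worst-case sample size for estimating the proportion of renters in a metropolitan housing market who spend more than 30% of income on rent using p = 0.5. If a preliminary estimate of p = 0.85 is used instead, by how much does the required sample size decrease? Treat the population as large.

90

Conservative (p = 0.5): n = 1.440² × 0.25 / 0.053² ≈ 184.55 → 185.
Using p = 0.85: p(1−p) = 0.1275, so n = 1.440² × 0.1275 / 0.053² ≈ 94.12 → 95.
Reduction: 185 − 95 = 90.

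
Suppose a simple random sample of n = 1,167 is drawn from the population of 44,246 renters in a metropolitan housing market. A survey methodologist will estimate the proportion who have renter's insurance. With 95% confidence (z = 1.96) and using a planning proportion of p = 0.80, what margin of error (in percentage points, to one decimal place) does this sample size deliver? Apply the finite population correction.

2.3

Finite-population factor: (N−n)/(N−1) = (44246−1167)/(44246−1) = 0.9736.
SE(p̂) = √[p(1−p)/n · (N−n)/(N−1)] = √[0.1600/1167 × 0.9736] = 0.01155.
E = z × SE = 1.96 × 0.01155 = 0.02265 ≈ 2.3 percentage points.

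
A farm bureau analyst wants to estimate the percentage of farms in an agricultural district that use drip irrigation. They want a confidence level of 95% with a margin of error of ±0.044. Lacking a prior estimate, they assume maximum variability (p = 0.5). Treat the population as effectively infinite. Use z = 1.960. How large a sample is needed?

With p = 0.5, p(1−p) = 0.25.
n = z²·p(1−p)/E² = 1.960² × 0.2500 / 0.044² = 3.8416 × 0.2500 / 0.001936 ≈ 496.07.
Rounding up gives n = 497.

497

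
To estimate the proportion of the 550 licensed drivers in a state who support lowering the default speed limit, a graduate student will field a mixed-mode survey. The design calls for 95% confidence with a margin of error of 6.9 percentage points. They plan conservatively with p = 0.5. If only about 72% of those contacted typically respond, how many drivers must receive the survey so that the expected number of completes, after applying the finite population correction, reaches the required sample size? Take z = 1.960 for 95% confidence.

206

Completed interviews needed (unadjusted): n₀ = 1.960² × 0.2500 / 0.069² ≈ 201.72 → 202.
FPC for N = 550: n = 202 / (1 + 201/550) = 202 / 1.3655 ≈ 147.94 → 148.
At a 72% response rate, contacts needed = 148 / 0.72 ≈ 205.56 → 206.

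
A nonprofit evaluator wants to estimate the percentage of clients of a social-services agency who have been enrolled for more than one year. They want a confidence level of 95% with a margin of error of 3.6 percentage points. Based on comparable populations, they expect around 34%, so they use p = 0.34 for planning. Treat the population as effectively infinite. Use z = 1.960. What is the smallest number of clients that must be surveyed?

666

With p = 0.34, p(1−p) = 0.2244.
n = z²·p(1−p)/E² = 1.960² × 0.2244 / 0.036² = 3.8416 × 0.2244 / 0.001296 ≈ 665.17.
Rounding up gives n = 666.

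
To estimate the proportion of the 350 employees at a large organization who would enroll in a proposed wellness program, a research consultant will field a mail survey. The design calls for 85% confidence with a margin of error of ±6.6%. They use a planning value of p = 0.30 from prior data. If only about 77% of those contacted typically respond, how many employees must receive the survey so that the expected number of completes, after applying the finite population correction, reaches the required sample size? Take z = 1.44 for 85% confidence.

Completed interviews needed (unadjusted): n₀ = 1.44² × 0.2100 / 0.066² ≈ 99.97 → 100.
FPC for N = 350: n = 100 / (1 + 99/350) = 100 / 1.2829 ≈ 77.95 → 78.
At a 77% response rate, contacts needed = 78 / 0.77 ≈ 101.30 → 102.

102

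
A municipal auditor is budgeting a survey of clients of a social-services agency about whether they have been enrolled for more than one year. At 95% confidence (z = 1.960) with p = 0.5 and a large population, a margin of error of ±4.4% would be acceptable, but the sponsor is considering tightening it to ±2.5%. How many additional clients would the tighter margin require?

1040

At ±4.4%: n = 1.960² × 0.2500 / 0.044² ≈ 496.07 → 497.
At ±2.5%: n = 1.960² × 0.2500 / 0.025² ≈ 1536.64 → 1537.
Additional respondents: 1537 − 497 = 1040.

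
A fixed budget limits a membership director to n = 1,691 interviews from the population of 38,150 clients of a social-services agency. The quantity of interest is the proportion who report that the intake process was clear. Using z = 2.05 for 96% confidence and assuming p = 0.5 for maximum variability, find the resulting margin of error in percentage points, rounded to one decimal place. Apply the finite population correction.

2.4

Finite-population factor: (N−n)/(N−1) = (38150−1691)/(38150−1) = 0.9557.
SE(p̂) = √[p(1−p)/n · (N−n)/(N−1)] = √[0.2500/1691 × 0.9557] = 0.01189.
E = z × SE = 2.05 × 0.01189 = 0.02437 ≈ 2.4 percentage points.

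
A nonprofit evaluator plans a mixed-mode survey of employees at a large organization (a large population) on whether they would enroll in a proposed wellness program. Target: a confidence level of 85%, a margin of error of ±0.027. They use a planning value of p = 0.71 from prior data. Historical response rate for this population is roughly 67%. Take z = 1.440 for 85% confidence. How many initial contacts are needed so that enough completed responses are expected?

Completed interviews needed: n₀ = 1.440² × 0.2059 / 0.027² ≈ 585.67 → 586.
At a 67% response rate, contacts needed = 586 / 0.67 ≈ 874.63 → 875.

875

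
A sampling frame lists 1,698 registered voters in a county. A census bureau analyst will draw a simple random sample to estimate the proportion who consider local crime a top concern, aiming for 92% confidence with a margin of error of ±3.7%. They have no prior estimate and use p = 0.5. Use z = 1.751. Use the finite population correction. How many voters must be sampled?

Unadjusted: n₀ = 1.751² × 0.50 × 0.50 / 0.037² ≈ 559.90, so n₀ = 560.
Finite population correction with N = 1,698: n = n₀ / (1 + (n₀−1)/N) = 560 / (1 + 559/1698) = 560 / 1.3292 ≈ 421.30.
Rounding up, n = 422.

422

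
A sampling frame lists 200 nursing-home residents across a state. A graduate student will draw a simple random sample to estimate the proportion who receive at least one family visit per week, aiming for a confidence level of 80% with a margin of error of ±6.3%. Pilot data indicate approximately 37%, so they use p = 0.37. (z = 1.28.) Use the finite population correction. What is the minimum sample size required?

Unadjusted: n₀ = 1.28² × 0.37 × 0.63 / 0.063² ≈ 96.22, so n₀ = 97.
Finite population correction with N = 200: n = n₀ / (1 + (n₀−1)/N) = 97 / (1 + 96/200) = 97 / 1.4800 ≈ 65.54.
Rounding up, n = 66.

66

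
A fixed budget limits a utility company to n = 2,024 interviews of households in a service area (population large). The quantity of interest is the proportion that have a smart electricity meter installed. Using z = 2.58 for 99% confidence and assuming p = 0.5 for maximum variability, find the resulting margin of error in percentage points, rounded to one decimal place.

2.9

SE(p̂) = √[p(1−p)/n] = √[0.2500/2024] = 0.01111.
E = z × SE = 2.58 × 0.01111 = 0.02867, or 2.9 percentage points.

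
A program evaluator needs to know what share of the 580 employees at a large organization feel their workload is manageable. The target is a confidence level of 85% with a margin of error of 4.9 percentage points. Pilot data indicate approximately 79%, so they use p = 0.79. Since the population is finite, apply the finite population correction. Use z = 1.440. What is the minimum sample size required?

Unadjusted: n₀ = 1.440² × 0.79 × 0.21 / 0.049² ≈ 143.28, so n₀ = 144.
Finite population correction with N = 580: n = n₀ / (1 + (n₀−1)/N) = 144 / (1 + 143/580) = 144 / 1.2466 ≈ 115.52.
Rounding up, n = 116.

116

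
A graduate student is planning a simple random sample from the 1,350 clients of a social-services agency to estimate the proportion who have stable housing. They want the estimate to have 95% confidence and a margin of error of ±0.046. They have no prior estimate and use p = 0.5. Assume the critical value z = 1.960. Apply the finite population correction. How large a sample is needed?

Unadjusted: n₀ = 1.960² × 0.50 × 0.50 / 0.046² ≈ 453.88, so n₀ = 454.
Finite population correction with N = 1,350: n = n₀ / (1 + (n₀−1)/N) = 454 / (1 + 453/1350) = 454 / 1.3356 ≈ 339.93.
Rounding up, n = 340.

340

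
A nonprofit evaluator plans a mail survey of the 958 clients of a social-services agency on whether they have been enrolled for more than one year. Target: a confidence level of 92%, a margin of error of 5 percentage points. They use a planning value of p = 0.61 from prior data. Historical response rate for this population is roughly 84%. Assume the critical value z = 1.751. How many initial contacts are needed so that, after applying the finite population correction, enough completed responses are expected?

267

Completed interviews needed (unadjusted): n₀ = 1.751² × 0.2379 / 0.050² ≈ 291.76 → 292.
FPC for N = 958: n = 292 / (1 + 291/958) = 292 / 1.3038 ≈ 223.97 → 224.
At an 84% response rate, contacts needed = 224 / 0.84 ≈ 266.67 → 267.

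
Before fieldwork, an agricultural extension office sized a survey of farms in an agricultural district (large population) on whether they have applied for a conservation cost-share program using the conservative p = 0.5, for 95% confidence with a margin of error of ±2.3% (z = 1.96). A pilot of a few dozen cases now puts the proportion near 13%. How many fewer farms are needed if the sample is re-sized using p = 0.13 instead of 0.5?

994

Conservative (p = 0.5): n = 1.96² × 0.25 / 0.023² ≈ 1815.50 → 1816.
Using p = 0.13: p(1−p) = 0.1131, so n = 1.96² × 0.1131 / 0.023² ≈ 821.33 → 822.
Reduction: 1816 − 822 = 994.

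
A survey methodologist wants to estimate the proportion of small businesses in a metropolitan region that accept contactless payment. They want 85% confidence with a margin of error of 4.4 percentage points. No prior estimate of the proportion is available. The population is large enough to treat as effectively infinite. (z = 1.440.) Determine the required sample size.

268

With no prior estimate, use p = 0.5, giving p(1−p) = 0.25.
n = z²·p(1−p)/E² = 1.440² × 0.2500 / 0.044² = 2.0736 × 0.2500 / 0.001936 ≈ 267.77.
Rounding up gives n = 268.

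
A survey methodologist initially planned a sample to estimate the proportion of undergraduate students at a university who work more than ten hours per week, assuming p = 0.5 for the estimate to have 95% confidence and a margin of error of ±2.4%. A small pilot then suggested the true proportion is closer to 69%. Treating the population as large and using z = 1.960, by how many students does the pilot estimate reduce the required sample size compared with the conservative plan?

241

Conservative (p = 0.5): n = 1.960² × 0.25 / 0.024² ≈ 1667.36 → 1668.
Using p = 0.69: p(1−p) = 0.2139, so n = 1.960² × 0.2139 / 0.024² ≈ 1426.59 → 1427.
Reduction: 1668 − 1427 = 241.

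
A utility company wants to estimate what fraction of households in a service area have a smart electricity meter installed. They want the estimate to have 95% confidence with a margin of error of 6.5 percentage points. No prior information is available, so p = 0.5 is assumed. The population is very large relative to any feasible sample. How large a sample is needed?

For 95% confidence, z = 1.96.
With p = 0.5, p(1−p) = 0.25.
n = z²·p(1−p)/E² = 1.96² × 0.2500 / 0.065² = 3.8416 × 0.2500 / 0.004225 ≈ 227.31.
Rounding up gives n = 228.

228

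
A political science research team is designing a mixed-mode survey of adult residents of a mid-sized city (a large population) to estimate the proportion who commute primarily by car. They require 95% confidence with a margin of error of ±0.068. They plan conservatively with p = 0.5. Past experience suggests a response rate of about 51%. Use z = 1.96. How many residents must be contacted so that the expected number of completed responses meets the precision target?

408

Completed interviews needed: n₀ = 1.96² × 0.2500 / 0.068² ≈ 207.70 → 208.
At a 51% response rate, contacts needed = 208 / 0.51 ≈ 407.84 → 408.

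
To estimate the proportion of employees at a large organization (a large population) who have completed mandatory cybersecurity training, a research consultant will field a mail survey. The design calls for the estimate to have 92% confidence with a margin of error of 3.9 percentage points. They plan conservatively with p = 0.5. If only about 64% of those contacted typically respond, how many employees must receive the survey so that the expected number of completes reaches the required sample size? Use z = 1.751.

Completed interviews needed: n₀ = 1.751² × 0.2500 / 0.039² ≈ 503.94 → 504.
At a 64% response rate, contacts needed = 504 / 0.64 ≈ 787.50 → 788.

788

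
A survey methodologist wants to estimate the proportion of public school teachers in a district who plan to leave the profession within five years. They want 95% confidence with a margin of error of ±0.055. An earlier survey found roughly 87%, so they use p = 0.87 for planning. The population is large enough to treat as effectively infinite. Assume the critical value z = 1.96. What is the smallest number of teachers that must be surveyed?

144

With p = 0.87, p(1−p) = 0.1131.
n = z²·p(1−p)/E² = 1.96² × 0.1131 / 0.055² = 3.8416 × 0.1131 / 0.003025 ≈ 143.63.
Rounding up gives n = 144.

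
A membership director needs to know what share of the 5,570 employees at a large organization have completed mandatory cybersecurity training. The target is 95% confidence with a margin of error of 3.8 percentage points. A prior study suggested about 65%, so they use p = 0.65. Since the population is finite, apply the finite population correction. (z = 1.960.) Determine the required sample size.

547

Unadjusted: n₀ = 1.960² × 0.65 × 0.35 / 0.038² ≈ 605.24, so n₀ = 606.
Finite population correction with N = 5,570: n = n₀ / (1 + (n₀−1)/N) = 606 / (1 + 605/5570) = 606 / 1.1086 ≈ 546.63.
Rounding up, n = 547.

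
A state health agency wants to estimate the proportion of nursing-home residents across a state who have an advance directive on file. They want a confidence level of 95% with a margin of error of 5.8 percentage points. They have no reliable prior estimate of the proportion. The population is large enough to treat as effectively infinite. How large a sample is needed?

For 95% confidence, z = 1.960.
With no prior estimate, use p = 0.5, giving p(1−p) = 0.25.
n = z²·p(1−p)/E² = 1.960² × 0.2500 / 0.058² = 3.8416 × 0.2500 / 0.003364 ≈ 285.49.
Rounding up gives n = 286.

286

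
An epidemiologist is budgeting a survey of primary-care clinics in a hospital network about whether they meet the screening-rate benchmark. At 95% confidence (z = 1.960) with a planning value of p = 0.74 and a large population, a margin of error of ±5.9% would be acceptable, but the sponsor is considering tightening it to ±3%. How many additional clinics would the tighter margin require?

At ±5.9%: n = 1.960² × 0.1924 / 0.059² ≈ 212.33 → 213.
At ±3%: n = 1.960² × 0.1924 / 0.030² ≈ 821.25 → 822.
Additional respondents: 822 − 213 = 609.

609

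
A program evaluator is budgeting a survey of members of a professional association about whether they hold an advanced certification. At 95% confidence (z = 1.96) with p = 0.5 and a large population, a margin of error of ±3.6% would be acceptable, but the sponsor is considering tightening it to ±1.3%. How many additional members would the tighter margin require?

4941

At ±3.6%: n = 1.96² × 0.2500 / 0.036² ≈ 741.05 → 742.
At ±1.3%: n = 1.96² × 0.2500 / 0.013² ≈ 5682.84 → 5683.
Additional respondents: 5683 − 742 = 4941.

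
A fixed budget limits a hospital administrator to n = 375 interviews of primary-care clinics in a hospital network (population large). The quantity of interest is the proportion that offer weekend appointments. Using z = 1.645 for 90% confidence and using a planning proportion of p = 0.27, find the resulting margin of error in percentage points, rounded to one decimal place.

SE(p̂) = √[p(1−p)/n] = √[0.1971/375] = 0.02293.
E = z × SE = 1.645 × 0.02293 = 0.03771, or 3.8 percentage points.

3.8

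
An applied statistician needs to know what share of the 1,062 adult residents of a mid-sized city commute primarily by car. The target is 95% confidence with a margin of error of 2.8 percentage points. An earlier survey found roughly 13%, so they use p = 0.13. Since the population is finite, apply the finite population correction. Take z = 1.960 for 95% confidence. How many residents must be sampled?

365

Unadjusted: n₀ = 1.960² × 0.13 × 0.87 / 0.028² ≈ 554.19, so n₀ = 555.
Finite population correction with N = 1,062: n = n₀ / (1 + (n₀−1)/N) = 555 / (1 + 554/1062) = 555 / 1.5217 ≈ 364.73.
Rounding up, n = 365.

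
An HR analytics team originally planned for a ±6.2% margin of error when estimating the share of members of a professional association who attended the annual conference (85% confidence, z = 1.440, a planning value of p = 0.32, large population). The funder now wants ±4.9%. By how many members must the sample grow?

At ±6.2%: n = 1.440² × 0.2176 / 0.062² ≈ 117.38 → 118.
At ±4.9%: n = 1.440² × 0.2176 / 0.049² ≈ 187.93 → 188.
Additional respondents: 188 − 118 = 70.

70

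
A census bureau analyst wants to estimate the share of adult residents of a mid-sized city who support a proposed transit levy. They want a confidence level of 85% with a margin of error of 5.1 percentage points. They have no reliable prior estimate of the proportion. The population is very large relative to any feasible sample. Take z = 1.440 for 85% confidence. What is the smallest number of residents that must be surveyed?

200

With no prior estimate, use p = 0.5, giving p(1−p) = 0.25.
n = z²·p(1−p)/E² = 1.440² × 0.2500 / 0.051² = 2.0736 × 0.2500 / 0.002601 ≈ 199.31.
Rounding up gives n = 200.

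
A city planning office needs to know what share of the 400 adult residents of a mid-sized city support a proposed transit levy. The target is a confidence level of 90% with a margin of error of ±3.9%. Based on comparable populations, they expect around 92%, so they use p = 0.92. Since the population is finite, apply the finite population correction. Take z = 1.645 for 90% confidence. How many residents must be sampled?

99

Unadjusted: n₀ = 1.645² × 0.92 × 0.08 / 0.039² ≈ 130.94, so n₀ = 131.
Finite population correction with N = 400: n = n₀ / (1 + (n₀−1)/N) = 131 / (1 + 130/400) = 131 / 1.3250 ≈ 98.87.
Rounding up, n = 99.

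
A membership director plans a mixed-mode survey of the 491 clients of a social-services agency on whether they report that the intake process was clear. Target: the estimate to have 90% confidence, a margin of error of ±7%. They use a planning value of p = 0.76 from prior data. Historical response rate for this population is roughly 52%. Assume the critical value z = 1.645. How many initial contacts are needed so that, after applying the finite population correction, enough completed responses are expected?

Completed interviews needed (unadjusted): n₀ = 1.645² × 0.1824 / 0.070² ≈ 100.73 → 101.
FPC for N = 491: n = 101 / (1 + 100/491) = 101 / 1.2037 ≈ 83.91 → 84.
At a 52% response rate, contacts needed = 84 / 0.52 ≈ 161.54 → 162.

162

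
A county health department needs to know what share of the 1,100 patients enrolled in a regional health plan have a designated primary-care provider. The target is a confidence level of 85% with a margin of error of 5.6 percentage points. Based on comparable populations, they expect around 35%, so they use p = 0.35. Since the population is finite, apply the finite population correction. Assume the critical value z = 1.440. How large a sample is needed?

Unadjusted: n₀ = 1.440² × 0.35 × 0.65 / 0.056² ≈ 150.43, so n₀ = 151.
Finite population correction with N = 1,100: n = n₀ / (1 + (n₀−1)/N) = 151 / (1 + 150/1100) = 151 / 1.1364 ≈ 132.88.
Rounding up, n = 133.

133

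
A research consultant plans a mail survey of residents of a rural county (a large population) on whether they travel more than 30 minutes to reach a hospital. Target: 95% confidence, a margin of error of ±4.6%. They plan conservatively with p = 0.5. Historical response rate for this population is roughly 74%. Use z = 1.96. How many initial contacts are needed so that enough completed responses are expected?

Completed interviews needed: n₀ = 1.96² × 0.2500 / 0.046² ≈ 453.88 → 454.
At a 74% response rate, contacts needed = 454 / 0.74 ≈ 613.51 → 614.

614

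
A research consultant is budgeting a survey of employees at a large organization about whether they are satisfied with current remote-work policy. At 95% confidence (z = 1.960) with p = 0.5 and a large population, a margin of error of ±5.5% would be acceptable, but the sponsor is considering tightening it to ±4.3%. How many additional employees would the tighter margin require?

At ±5.5%: n = 1.960² × 0.2500 / 0.055² ≈ 317.49 → 318.
At ±4.3%: n = 1.960² × 0.2500 / 0.043² ≈ 519.42 → 520.
Additional respondents: 520 − 318 = 202.

202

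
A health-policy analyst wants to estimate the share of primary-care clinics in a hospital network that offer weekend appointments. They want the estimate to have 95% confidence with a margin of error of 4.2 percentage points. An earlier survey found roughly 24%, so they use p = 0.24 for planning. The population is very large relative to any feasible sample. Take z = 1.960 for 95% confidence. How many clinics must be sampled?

398

With p = 0.24, p(1−p) = 0.1824.
n = z²·p(1−p)/E² = 1.960² × 0.1824 / 0.042² = 3.8416 × 0.1824 / 0.001764 ≈ 397.23.
Rounding up gives n = 398.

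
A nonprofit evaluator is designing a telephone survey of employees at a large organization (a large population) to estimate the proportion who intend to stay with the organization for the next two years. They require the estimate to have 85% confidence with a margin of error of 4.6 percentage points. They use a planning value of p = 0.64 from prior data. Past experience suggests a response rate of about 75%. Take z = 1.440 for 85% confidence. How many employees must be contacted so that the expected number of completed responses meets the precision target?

302

Completed interviews needed: n₀ = 1.440² × 0.2304 / 0.046² ≈ 225.78 → 226.
At a 75% response rate, contacts needed = 226 / 0.75 ≈ 301.33 → 302.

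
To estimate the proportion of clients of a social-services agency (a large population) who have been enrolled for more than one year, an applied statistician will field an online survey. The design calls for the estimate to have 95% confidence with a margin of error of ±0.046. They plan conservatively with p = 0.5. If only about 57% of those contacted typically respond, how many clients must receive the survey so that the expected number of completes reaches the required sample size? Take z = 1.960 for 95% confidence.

Completed interviews needed: n₀ = 1.960² × 0.2500 / 0.046² ≈ 453.88 → 454.
At a 57% response rate, contacts needed = 454 / 0.57 ≈ 796.49 → 797.

797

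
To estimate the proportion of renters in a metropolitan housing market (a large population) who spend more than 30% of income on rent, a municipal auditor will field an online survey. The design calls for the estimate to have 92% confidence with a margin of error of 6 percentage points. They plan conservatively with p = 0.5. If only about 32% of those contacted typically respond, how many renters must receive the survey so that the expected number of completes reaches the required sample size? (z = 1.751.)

666

Completed interviews needed: n₀ = 1.751² × 0.2500 / 0.060² ≈ 212.92 → 213.
At a 32% response rate, contacts needed = 213 / 0.32 ≈ 665.62 → 666.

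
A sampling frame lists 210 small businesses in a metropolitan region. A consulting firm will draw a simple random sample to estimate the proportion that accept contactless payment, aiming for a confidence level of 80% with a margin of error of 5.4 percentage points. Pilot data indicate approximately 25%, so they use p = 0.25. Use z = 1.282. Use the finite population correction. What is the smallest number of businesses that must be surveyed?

Unadjusted: n₀ = 1.282² × 0.25 × 0.75 / 0.054² ≈ 105.68, so n₀ = 106.
Finite population correction with N = 210: n = n₀ / (1 + (n₀−1)/N) = 106 / (1 + 105/210) = 106 / 1.5000 ≈ 70.67.
Rounding up, n = 71.

71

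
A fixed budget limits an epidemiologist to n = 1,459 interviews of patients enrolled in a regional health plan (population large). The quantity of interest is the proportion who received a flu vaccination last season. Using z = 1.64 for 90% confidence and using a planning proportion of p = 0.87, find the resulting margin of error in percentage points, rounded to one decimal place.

SE(p̂) = √[p(1−p)/n] = √[0.1131/1459] = 0.00880.
E = z × SE = 1.64 × 0.00880 = 0.01444, or 1.4 percentage points.

1.4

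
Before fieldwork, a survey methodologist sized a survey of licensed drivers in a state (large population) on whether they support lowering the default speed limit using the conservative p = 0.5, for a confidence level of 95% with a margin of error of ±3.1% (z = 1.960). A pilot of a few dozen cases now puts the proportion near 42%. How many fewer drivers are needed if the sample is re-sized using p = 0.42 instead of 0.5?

Conservative (p = 0.5): n = 1.960² × 0.25 / 0.031² ≈ 999.38 → 1000.
Using p = 0.42: p(1−p) = 0.2436, so n = 1.960² × 0.2436 / 0.031² ≈ 973.79 → 974.
Reduction: 1000 − 974 = 26.

26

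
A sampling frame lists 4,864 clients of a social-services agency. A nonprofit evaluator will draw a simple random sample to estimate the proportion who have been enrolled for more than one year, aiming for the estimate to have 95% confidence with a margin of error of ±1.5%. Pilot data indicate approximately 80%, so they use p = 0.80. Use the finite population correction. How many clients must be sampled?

1750

For 95% confidence, z = 1.960.
Unadjusted: n₀ = 1.960² × 0.80 × 0.20 / 0.015² ≈ 2731.80, so n₀ = 2732.
Finite population correction with N = 4,864: n = n₀ / (1 + (n₀−1)/N) = 2732 / (1 + 2731/4864) = 2732 / 1.5615 ≈ 1749.63.
Rounding up, n = 1750.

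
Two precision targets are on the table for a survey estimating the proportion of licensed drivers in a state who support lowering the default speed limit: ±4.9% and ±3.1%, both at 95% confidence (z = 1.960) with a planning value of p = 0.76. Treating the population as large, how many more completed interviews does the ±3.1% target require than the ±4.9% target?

438

At ±4.9%: n = 1.960² × 0.1824 / 0.049² ≈ 291.84 → 292.
At ±3.1%: n = 1.960² × 0.1824 / 0.031² ≈ 729.14 → 730.
Additional respondents: 730 − 292 = 438.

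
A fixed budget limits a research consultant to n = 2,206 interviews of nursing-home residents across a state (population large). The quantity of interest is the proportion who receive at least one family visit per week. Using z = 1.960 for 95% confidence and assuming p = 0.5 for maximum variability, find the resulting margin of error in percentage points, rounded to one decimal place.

2.1

SE(p̂) = √[p(1−p)/n] = √[0.2500/2206] = 0.01065.
E = z × SE = 1.960 × 0.01065 = 0.02087, or 2.1 percentage points.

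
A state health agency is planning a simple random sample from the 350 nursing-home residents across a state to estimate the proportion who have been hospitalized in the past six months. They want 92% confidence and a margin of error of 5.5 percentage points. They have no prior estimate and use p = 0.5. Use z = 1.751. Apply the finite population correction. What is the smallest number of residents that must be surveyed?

Unadjusted: n₀ = 1.751² × 0.50 × 0.50 / 0.055² ≈ 253.39, so n₀ = 254.
Finite population correction with N = 350: n = n₀ / (1 + (n₀−1)/N) = 254 / (1 + 253/350) = 254 / 1.7229 ≈ 147.43.
Rounding up, n = 148.

148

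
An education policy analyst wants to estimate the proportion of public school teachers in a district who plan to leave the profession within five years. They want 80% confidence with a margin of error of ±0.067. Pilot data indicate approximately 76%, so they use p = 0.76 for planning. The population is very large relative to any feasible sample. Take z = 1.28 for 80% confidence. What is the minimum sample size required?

67

With p = 0.76, p(1−p) = 0.1824.
n = z²·p(1−p)/E² = 1.28² × 0.1824 / 0.067² = 1.6384 × 0.1824 / 0.004489 ≈ 66.57.
Rounding up gives n = 67.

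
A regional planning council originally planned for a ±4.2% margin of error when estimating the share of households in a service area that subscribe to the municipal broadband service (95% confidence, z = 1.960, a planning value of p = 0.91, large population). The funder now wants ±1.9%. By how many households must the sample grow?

693

At ±4.2%: n = 1.960² × 0.0819 / 0.042² ≈ 178.36 → 179.
At ±1.9%: n = 1.960² × 0.0819 / 0.019² ≈ 871.54 → 872.
Additional respondents: 872 − 179 = 693.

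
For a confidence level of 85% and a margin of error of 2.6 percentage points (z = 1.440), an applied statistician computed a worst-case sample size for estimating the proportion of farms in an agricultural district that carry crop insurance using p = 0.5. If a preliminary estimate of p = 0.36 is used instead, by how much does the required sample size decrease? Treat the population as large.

Conservative (p = 0.5): n = 1.440² × 0.25 / 0.026² ≈ 766.86 → 767.
Using p = 0.36: p(1−p) = 0.2304, so n = 1.440² × 0.2304 / 0.026² ≈ 706.74 → 707.
Reduction: 767 − 707 = 60.

60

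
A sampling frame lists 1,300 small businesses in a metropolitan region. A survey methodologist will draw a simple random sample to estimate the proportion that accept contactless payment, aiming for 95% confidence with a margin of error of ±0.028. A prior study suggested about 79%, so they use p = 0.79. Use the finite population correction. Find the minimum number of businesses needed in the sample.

501

For 95% confidence, z = 1.960.
Unadjusted: n₀ = 1.960² × 0.79 × 0.21 / 0.028² ≈ 812.91, so n₀ = 813.
Finite population correction with N = 1,300: n = n₀ / (1 + (n₀−1)/N) = 813 / (1 + 812/1300) = 813 / 1.6246 ≈ 500.43.
Rounding up, n = 501.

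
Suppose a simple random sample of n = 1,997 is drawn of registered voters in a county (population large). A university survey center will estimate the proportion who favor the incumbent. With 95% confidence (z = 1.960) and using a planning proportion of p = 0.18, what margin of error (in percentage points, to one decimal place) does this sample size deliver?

SE(p̂) = √[p(1−p)/n] = √[0.1476/1997] = 0.00860.
E = z × SE = 1.960 × 0.00860 = 0.01685, or 1.7 percentage points.

1.7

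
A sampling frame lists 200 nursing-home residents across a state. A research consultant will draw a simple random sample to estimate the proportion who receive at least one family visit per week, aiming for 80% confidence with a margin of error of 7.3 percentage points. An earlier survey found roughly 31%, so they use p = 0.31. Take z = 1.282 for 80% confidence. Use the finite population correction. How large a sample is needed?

50

Unadjusted: n₀ = 1.282² × 0.31 × 0.69 / 0.073² ≈ 65.97, so n₀ = 66.
Finite population correction with N = 200: n = n₀ / (1 + (n₀−1)/N) = 66 / (1 + 65/200) = 66 / 1.3250 ≈ 49.81.
Rounding up, n = 50.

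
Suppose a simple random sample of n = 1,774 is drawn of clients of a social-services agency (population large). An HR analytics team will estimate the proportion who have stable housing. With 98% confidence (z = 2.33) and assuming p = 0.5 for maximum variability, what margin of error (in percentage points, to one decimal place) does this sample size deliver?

2.8

SE(p̂) = √[p(1−p)/n] = √[0.2500/1774] = 0.01187.
E = z × SE = 2.33 × 0.01187 = 0.02766, or 2.8 percentage points.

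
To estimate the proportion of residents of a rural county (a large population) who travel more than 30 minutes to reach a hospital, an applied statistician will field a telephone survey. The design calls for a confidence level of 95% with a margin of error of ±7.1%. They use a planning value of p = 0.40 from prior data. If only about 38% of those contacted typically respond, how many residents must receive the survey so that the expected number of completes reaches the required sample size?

For 95% confidence, z = 1.960.
Completed interviews needed: n₀ = 1.960² × 0.2400 / 0.071² ≈ 182.90 → 183.
At a 38% response rate, contacts needed = 183 / 0.38 ≈ 481.58 → 482.

482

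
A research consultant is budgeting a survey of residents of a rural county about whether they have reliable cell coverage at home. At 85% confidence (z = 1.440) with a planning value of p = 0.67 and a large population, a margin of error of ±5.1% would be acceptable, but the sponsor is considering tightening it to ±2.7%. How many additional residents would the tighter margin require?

At ±5.1%: n = 1.440² × 0.2211 / 0.051² ≈ 176.27 → 177.
At ±2.7%: n = 1.440² × 0.2211 / 0.027² ≈ 628.91 → 629.
Additional respondents: 629 − 177 = 452.

452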